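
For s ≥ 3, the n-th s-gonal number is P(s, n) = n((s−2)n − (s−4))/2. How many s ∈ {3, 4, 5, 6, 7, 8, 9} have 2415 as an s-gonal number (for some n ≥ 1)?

2

s = 3: P(3, 69) = 2415. ✓
s = 4: P(4, 49) = 2401 and P(4, 50) = 2500; 2415 is not s-gonal.
s = 5: P(5, 40) = 2380 and P(5, 41) = 2501; 2415 is not s-gonal.
s = 6: P(6, 35) = 2415. ✓
s = 7: P(7, 31) = 2356 and P(7, 32) = 2512; 2415 is not s-gonal.
s = 8: P(8, 28) = 2296 and P(8, 29) = 2465; 2415 is not s-gonal.
s = 9: P(9, 26) = 2301 and P(9, 27) = 2484; 2415 is not s-gonal.
Hits: s ∈ {3, 6} → 2.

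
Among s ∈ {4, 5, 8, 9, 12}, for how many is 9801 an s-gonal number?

2

s = 4: P(4, 99) = 9801. ✓
s = 5: P(5, 81) = 9801. ✓
s = 8: P(8, 57) = 9633 and P(8, 58) = 9976; 9801 is not s-gonal.
s = 9: P(9, 53) = 9699 and P(9, 54) = 10071; 9801 is not s-gonal.
s = 12: P(12, 44) = 9504 and P(12, 45) = 9945; 9801 is not s-gonal.
Hits: s ∈ {4, 5} → 2.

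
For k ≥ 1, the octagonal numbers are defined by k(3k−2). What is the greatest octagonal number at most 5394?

Solve n(3n−2) ≤ 5394 for integer n.
n = 42 gives 5208 ≤ 5394, while n = 43 gives 5461 > 5394; so the answer is 5208.

5208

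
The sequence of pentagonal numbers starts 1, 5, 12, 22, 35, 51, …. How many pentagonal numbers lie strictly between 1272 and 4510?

25

The n-th pentagonal number is n(3n−1)/2.
Smallest index with value > 1272: n = 30 (giving 1335).
Largest index with value < 4510: n = 54 (giving 4347).
Indices 30 through 54: 25 terms.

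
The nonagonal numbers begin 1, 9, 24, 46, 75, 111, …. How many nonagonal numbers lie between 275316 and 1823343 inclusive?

The n-th nonagonal number is n(7n−5)/2.
Smallest index with value ≥ 275316: n = 281 (giving 275661).
Largest index with value ≤ 1823343: n = 722 (giving 1822689).
Indices 281 through 722: 442 terms.

442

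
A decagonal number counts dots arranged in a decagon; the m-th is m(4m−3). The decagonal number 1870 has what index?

Set n(4n−3) = 1870, giving 4n² − 3n − 1870 = 0.
So n = (3 + 173) / 8 = 176/8 = 22.

22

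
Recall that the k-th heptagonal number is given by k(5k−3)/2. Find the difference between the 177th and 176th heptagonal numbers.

881

Consecutive heptagonal numbers differ by 5n − 4: here 5·177 − 4 = 881.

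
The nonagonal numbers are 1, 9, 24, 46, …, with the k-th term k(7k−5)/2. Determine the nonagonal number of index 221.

170391

The 221st nonagonal number is n(7n−5)/2 with n = 221.
221·(7·221 − 5)/2 = 221·1542/2 = 221·771 = 170391.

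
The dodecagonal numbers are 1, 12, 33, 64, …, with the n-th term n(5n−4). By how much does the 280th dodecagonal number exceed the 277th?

280·(5·280 − 4) = 390880 and 277·(5·277 − 4) = 382537.
Difference: 390880 − 382537 = 8343.

8343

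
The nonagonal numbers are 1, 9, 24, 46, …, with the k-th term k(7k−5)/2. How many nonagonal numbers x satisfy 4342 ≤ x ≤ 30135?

The n-th nonagonal number is n(7n−5)/2.
Smallest index with value ≥ 4342: n = 36 (giving 4446).
Largest index with value ≤ 30135: n = 93 (giving 30039).
Indices 36 through 93: 58 terms.

58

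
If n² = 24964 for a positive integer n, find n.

158

We need n² = 24964, so n = √24964 = 158.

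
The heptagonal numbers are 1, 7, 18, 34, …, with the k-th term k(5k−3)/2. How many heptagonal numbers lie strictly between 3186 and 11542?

The n-th heptagonal number is n(5n−3)/2.
Smallest index with value > 3186: n = 37 (giving 3367).
Largest index with value < 11542: n = 68 (giving 11458).
Indices 37 through 68: 32 terms.

32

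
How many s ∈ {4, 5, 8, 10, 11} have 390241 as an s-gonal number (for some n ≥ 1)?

1

s = 4: P(4, 624) = 389376 and P(4, 625) = 390625; 390241 is not s-gonal.
s = 5: P(5, 510) = 389895 and P(5, 511) = 391426; 390241 is not s-gonal.
s = 8: P(8, 361) = 390241. ✓
s = 10: P(10, 312) = 388440 and P(10, 313) = 390937; 390241 is not s-gonal.
s = 11: P(11, 294) = 387933 and P(11, 295) = 390580; 390241 is not s-gonal.
Hits: s ∈ {8} → 1.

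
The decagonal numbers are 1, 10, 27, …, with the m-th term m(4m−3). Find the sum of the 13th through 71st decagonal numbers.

Σ i(4i−3) = 4Σi² − 3Σi over i = 13..71.
Σi = 2556 − 78 = 2478 and Σi² = 121836 − 650 = 121186.
4·121186 − 3·2478 = 477310.

477310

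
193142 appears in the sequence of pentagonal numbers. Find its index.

359

Set n(3n−1)/2 = 193142, giving 3n² − n − 386284 = 0.
The discriminant is 1 + 24·193142 = 4635409, and √4635409 = 2153.
So n = (1 + 2153) / 6 = 2154/6 = 359.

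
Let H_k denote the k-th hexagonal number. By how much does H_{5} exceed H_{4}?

Consecutive hexagonal numbers differ by 4n − 3: here 4·5 − 3 = 17.

17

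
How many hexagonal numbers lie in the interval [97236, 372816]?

The n-th hexagonal number is n(2n−1).
Smallest index with value ≥ 97236: n = 221 (giving 97461).
Largest index with value ≤ 372816: n = 432 (giving 372816).
Indices 221 through 432: 212 terms.

212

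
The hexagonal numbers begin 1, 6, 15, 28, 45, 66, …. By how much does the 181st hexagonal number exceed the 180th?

Consecutive hexagonal numbers differ by 4n − 3: here 4·181 − 3 = 721.

721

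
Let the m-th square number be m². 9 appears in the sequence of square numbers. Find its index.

3

We need n² = 9, so n = √9 = 3.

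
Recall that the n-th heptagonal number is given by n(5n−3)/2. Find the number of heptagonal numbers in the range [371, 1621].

13

The n-th heptagonal number is n(5n−3)/2.
Smallest index with value ≥ 371: n = 13 (giving 403).
Largest index with value ≤ 1621: n = 25 (giving 1525).
Indices 13 through 25: 13 terms.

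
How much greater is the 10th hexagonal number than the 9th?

Consecutive hexagonal numbers differ by 4n − 3: here 4·10 − 3 = 37.

37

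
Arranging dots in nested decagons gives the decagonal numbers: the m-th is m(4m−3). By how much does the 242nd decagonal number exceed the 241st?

Consecutive decagonal numbers differ by 8n − 7: here 8·242 − 7 = 1929.

1929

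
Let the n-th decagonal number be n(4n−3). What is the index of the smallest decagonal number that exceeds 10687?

Solve n(4n−3) > 10687 for integer n.
The largest n with value ≤ 10687 is 52 (since 10660 ≤ 10687 < 11077), so the first above is n = 53, value 11077.

53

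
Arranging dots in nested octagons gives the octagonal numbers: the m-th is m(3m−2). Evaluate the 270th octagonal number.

The 270th octagonal number is n(3n−2) with n = 270.
270·(3·270 − 2) = 270·808 = 218160.

218160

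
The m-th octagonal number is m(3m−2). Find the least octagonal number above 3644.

Solve n(3n−2) > 3644 for integer n.
The largest n with value ≤ 3644 is 35 (since 3605 ≤ 3644 < 3816), so the first above is n = 36, value 3816.

3816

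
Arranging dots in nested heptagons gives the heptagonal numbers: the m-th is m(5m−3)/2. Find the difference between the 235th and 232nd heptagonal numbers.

235·(5·235 − 3)/2 = 137710 and 232·(5·232 − 3)/2 = 134212.
Difference: 137710 − 134212 = 3498.

3498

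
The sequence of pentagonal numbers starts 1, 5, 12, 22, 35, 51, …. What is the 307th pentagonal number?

141220

The 307th pentagonal number is n(3n−1)/2 with n = 307.
307·(3·307 − 1)/2 = 307·920/2 = 307·460 = 141220.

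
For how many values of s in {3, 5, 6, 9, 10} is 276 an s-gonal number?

s = 3: P(3, 23) = 276. ✓
s = 5: P(5, 13) = 247 and P(5, 14) = 287; 276 is not s-gonal.
s = 6: P(6, 12) = 276. ✓
s = 9: P(9, 9) = 261 and P(9, 10) = 325; 276 is not s-gonal.
s = 10: P(10, 8) = 232 and P(10, 9) = 297; 276 is not s-gonal.
Hits: s ∈ {3, 6} → 2.

2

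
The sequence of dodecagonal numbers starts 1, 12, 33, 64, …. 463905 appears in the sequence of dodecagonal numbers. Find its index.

305

Set n(5n−4) = 463905, giving 5n² − 4n − 463905 = 0.
The discriminant is 16 + 20·463905 = 9278116, and √9278116 = 3046.
So n = (4 + 3046) / 10 = 3050/10 = 305.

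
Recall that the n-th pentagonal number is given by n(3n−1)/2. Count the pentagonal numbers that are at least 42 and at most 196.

6

The n-th pentagonal number is n(3n−1)/2.
Smallest index with value ≥ 42: n = 6 (giving 51).
Largest index with value ≤ 196: n = 11 (giving 176).
Indices 6 through 11: 6 terms.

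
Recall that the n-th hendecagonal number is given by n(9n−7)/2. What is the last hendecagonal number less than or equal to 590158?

Solve n(9n−7)/2 ≤ 590158 for integer n.
n = 362 gives 588431 ≤ 590158, while n = 363 gives 591690 > 590158; so the answer is 588431.

588431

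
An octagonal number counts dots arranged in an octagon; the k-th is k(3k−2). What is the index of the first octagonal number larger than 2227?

Solve n(3n−2) > 2227 for integer n.
The largest n with value ≤ 2227 is 27 (since 2133 ≤ 2227 < 2296), so the first above is n = 28, value 2296.

28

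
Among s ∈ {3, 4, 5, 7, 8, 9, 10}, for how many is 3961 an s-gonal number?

1

s = 3: P(3, 88) = 3916 and P(3, 89) = 4005; 3961 is not s-gonal.
s = 4: P(4, 62) = 3844 and P(4, 63) = 3969; 3961 is not s-gonal.
s = 5: P(5, 51) = 3876 and P(5, 52) = 4030; 3961 is not s-gonal.
s = 7: P(7, 40) = 3940 and P(7, 41) = 4141; 3961 is not s-gonal.
s = 8: P(8, 36) = 3816 and P(8, 37) = 4033; 3961 is not s-gonal.
s = 9: P(9, 34) = 3961. ✓
s = 10: P(10, 31) = 3751 and P(10, 32) = 4000; 3961 is not s-gonal.
Hits: s ∈ {9} → 1.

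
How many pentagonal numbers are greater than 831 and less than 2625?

18

The n-th pentagonal number is n(3n−1)/2.
Smallest index with value > 831: n = 24 (giving 852).
Largest index with value < 2625: n = 41 (giving 2501).
Indices 24 through 41: 18 terms.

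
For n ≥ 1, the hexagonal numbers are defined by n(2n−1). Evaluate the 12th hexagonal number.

The 12th hexagonal number is n(2n−1) with n = 12.
12·(2·12 − 1) = 12·23 = 276.

276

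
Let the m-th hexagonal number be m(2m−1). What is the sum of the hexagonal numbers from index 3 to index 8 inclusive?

Σ i(2i−1) = 2Σi² − Σi over i = 3..8.
Σi = 36 − 3 = 33 and Σi² = 204 − 5 = 199.
2·199 − 1·33 = 365.

365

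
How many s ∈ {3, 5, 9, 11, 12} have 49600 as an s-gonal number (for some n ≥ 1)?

s = 3: P(3, 314) = 49455 and P(3, 315) = 49770; 49600 is not s-gonal.
s = 5: P(5, 182) = 49595 and P(5, 183) = 50142; 49600 is not s-gonal.
s = 9: P(9, 119) = 49266 and P(9, 120) = 50100; 49600 is not s-gonal.
s = 11: P(11, 105) = 49245 and P(11, 106) = 50191; 49600 is not s-gonal.
s = 12: P(12, 100) = 49600. ✓
Hits: s ∈ {12} → 1.

1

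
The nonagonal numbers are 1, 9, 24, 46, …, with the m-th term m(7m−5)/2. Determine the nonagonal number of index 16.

The 16th nonagonal number is n(7n−5)/2 with n = 16.
16·(7·16 − 5)/2 = 16·107/2 = 856.

856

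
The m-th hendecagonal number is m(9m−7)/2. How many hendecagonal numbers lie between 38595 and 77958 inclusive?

40

The n-th hendecagonal number is n(9n−7)/2.
Smallest index with value ≥ 38595: n = 93 (giving 38595).
Largest index with value ≤ 77958: n = 132 (giving 77946).
Indices 93 through 132: 40 terms.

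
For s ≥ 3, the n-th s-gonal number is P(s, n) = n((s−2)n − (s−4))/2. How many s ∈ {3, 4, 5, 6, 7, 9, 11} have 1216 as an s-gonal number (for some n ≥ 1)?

1

s = 3: P(3, 48) = 1176 and P(3, 49) = 1225; 1216 is not s-gonal.
s = 4: P(4, 34) = 1156 and P(4, 35) = 1225; 1216 is not s-gonal.
s = 5: P(5, 28) = 1162 and P(5, 29) = 1247; 1216 is not s-gonal.
s = 6: P(6, 24) = 1128 and P(6, 25) = 1225; 1216 is not s-gonal.
s = 7: P(7, 22) = 1177 and P(7, 23) = 1288; 1216 is not s-gonal.
s = 9: P(9, 19) = 1216. ✓
s = 11: P(11, 16) = 1096 and P(11, 17) = 1241; 1216 is not s-gonal.
Hits: s ∈ {9} → 1.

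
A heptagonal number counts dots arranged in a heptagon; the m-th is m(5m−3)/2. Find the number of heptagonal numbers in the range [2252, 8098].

27

The n-th heptagonal number is n(5n−3)/2.
Smallest index with value ≥ 2252: n = 31 (giving 2356).
Largest index with value ≤ 8098: n = 57 (giving 8037).
Indices 31 through 57: 27 terms.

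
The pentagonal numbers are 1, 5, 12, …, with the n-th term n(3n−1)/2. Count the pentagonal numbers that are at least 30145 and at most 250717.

The n-th pentagonal number is n(3n−1)/2.
Smallest index with value ≥ 30145: n = 142 (giving 30175).
Largest index with value ≤ 250717: n = 409 (giving 250717).
Indices 142 through 409: 268 terms.

268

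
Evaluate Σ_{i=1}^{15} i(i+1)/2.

680

Σ i(i+1)/2 = (Σi² + Σi) / 2 over i = 1..15.
Σi = 120 and Σi² = 1240.
(1·1240 + 1·120) / 2 = 1360/2 = 680.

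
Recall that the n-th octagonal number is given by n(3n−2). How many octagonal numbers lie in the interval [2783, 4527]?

9

The n-th octagonal number is n(3n−2).
Smallest index with value ≥ 2783: n = 31 (giving 2821).
Largest index with value ≤ 4527: n = 39 (giving 4485).
Indices 31 through 39: 9 terms.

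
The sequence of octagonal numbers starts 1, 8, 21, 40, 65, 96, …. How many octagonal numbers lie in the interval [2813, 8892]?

The n-th octagonal number is n(3n−2).
Smallest index with value ≥ 2813: n = 31 (giving 2821).
Largest index with value ≤ 8892: n = 54 (giving 8640).
Indices 31 through 54: 24 terms.

24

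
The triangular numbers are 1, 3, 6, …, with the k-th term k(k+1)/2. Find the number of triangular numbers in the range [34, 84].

The n-th triangular number is n(n+1)/2.
Smallest index with value ≥ 34: n = 8 (giving 36).
Largest index with value ≤ 84: n = 12 (giving 78).
Indices 8 through 12: 5 terms.

5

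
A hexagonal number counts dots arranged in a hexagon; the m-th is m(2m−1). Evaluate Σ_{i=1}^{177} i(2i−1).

Σ i(2i−1) = 2Σi² − Σi over i = 1..177.
Σi = 15753 and Σi² = 1864105.
2·1864105 − 1·15753 = 3712457.

3712457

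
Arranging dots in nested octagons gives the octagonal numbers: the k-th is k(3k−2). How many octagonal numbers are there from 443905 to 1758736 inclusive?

382

The n-th octagonal number is n(3n−2).
Smallest index with value ≥ 443905: n = 385 (giving 443905).
Largest index with value ≤ 1758736: n = 766 (giving 1758736).
Indices 385 through 766: 382 terms.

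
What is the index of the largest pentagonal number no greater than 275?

13

Solve n(3n−1)/2 ≤ 275 for integer n.
n = 13 gives 247 ≤ 275, while n = 14 gives 287 > 275; so the answer is index 13.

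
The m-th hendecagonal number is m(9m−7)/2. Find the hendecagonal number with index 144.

92808

The 144th hendecagonal number is n(9n−7)/2 with n = 144.
144·(9·144 − 7)/2 = 144·1289/2 = 92808.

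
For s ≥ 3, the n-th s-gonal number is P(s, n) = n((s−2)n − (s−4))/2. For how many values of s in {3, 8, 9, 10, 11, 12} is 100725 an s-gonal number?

2

s = 3: P(3, 448) = 100576 and P(3, 449) = 101025; 100725 is not s-gonal.
s = 8: P(8, 183) = 100101 and P(8, 184) = 101200; 100725 is not s-gonal.
s = 9: P(9, 170) = 100725. ✓
s = 10: P(10, 159) = 100647 and P(10, 160) = 101920; 100725 is not s-gonal.
s = 11: P(11, 150) = 100725. ✓
s = 12: P(12, 142) = 100252 and P(12, 143) = 101673; 100725 is not s-gonal.
Hits: s ∈ {9, 11} → 2.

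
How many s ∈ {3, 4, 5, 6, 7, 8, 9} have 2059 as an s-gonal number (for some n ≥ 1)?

s = 3: P(3, 63) = 2016 and P(3, 64) = 2080; 2059 is not s-gonal.
s = 4: P(4, 45) = 2025 and P(4, 46) = 2116; 2059 is not s-gonal.
s = 5: P(5, 37) = 2035 and P(5, 38) = 2147; 2059 is not s-gonal.
s = 6: P(6, 32) = 2016 and P(6, 33) = 2145; 2059 is not s-gonal.
s = 7: P(7, 29) = 2059. ✓
s = 8: P(8, 26) = 1976 and P(8, 27) = 2133; 2059 is not s-gonal.
s = 9: P(9, 24) = 1956 and P(9, 25) = 2125; 2059 is not s-gonal.
Hits: s ∈ {7} → 1.

1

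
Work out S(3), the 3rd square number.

9

The 3rd square number is n² with n = 3.
3² = 9.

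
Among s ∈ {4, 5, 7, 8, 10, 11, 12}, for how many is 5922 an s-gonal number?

s = 4: P(4, 76) = 5776 and P(4, 77) = 5929; 5922 is not s-gonal.
s = 5: P(5, 63) = 5922. ✓
s = 7: P(7, 48) = 5688 and P(7, 49) = 5929; 5922 is not s-gonal.
s = 8: P(8, 44) = 5720 and P(8, 45) = 5985; 5922 is not s-gonal.
s = 10: P(10, 38) = 5662 and P(10, 39) = 5967; 5922 is not s-gonal.
s = 11: P(11, 36) = 5706 and P(11, 37) = 6031; 5922 is not s-gonal.
s = 12: P(12, 34) = 5644 and P(12, 35) = 5985; 5922 is not s-gonal.
Hits: s ∈ {5} → 1.

1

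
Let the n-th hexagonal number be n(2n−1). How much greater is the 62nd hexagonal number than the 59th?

62·(2·62 − 1) = 7626 and 59·(2·59 − 1) = 6903.
Difference: 7626 − 6903 = 723.

723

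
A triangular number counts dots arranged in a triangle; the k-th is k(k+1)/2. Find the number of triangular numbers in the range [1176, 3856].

40

The n-th triangular number is n(n+1)/2.
Smallest index with value ≥ 1176: n = 48 (giving 1176).
Largest index with value ≤ 3856: n = 87 (giving 3828).
Indices 48 through 87: 40 terms.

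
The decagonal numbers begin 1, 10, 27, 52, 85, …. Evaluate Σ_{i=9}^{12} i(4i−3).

1658

Σ i(4i−3) = 4Σi² − 3Σi over i = 9..12.
Σi = 78 − 36 = 42 and Σi² = 650 − 204 = 446.
4·446 − 3·42 = 1658.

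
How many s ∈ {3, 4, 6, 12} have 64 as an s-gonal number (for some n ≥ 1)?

s = 3: P(3, 10) = 55 and P(3, 11) = 66; 64 is not s-gonal.
s = 4: P(4, 8) = 64. ✓
s = 6: P(6, 5) = 45 and P(6, 6) = 66; 64 is not s-gonal.
s = 12: P(12, 4) = 64. ✓
Hits: s ∈ {4, 12} → 2.

2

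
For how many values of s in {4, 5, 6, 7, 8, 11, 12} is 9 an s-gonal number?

s = 4: P(4, 3) = 9. ✓
s = 5: P(5, 2) = 5 and P(5, 3) = 12; 9 is not s-gonal.
s = 6: P(6, 2) = 6 and P(6, 3) = 15; 9 is not s-gonal.
s = 7: P(7, 2) = 7 and P(7, 3) = 18; 9 is not s-gonal.
s = 8: P(8, 2) = 8 and P(8, 3) = 21; 9 is not s-gonal.
s = 11: P(11, 1) = 1 and P(11, 2) = 11; 9 is not s-gonal.
s = 12: P(12, 1) = 1 and P(12, 2) = 12; 9 is not s-gonal.
Hits: s ∈ {4} → 1.

1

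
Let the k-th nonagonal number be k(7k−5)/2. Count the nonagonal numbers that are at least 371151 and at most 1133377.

244

The n-th nonagonal number is n(7n−5)/2.
Smallest index with value ≥ 371151: n = 326 (giving 371151).
Largest index with value ≤ 1133377: n = 569 (giving 1131741).
Indices 326 through 569: 244 terms.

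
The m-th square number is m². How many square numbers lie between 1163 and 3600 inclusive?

The n-th square number is n².
Smallest index with value ≥ 1163: n = 35 (giving 1225).
Largest index with value ≤ 3600: n = 60 (giving 3600).
Indices 35 through 60: 26 terms.

26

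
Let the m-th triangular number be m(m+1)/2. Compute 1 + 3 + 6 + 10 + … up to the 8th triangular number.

Σ i(i+1)/2 = (Σi² + Σi) / 2 over i = 1..8.
Σi = 36 and Σi² = 204.
(1·204 + 1·36) / 2 = 240/2 = 120.

120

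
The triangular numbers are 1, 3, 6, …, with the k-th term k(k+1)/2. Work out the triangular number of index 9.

45

9·10/2 = 90/2 = 45.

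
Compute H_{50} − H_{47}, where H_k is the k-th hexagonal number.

50·(2·50 − 1) = 4950 and 47·(2·47 − 1) = 4371.
Difference: 4950 − 4371 = 579.

579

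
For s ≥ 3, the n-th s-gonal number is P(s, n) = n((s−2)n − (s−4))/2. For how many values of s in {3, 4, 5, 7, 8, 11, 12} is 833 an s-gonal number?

s = 3: P(3, 40) = 820 and P(3, 41) = 861; 833 is not s-gonal.
s = 4: P(4, 28) = 784 and P(4, 29) = 841; 833 is not s-gonal.
s = 5: P(5, 23) = 782 and P(5, 24) = 852; 833 is not s-gonal.
s = 7: P(7, 18) = 783 and P(7, 19) = 874; 833 is not s-gonal.
s = 8: P(8, 17) = 833. ✓
s = 11: P(11, 14) = 833. ✓
s = 12: P(12, 13) = 793 and P(12, 14) = 924; 833 is not s-gonal.
Hits: s ∈ {8, 11} → 2.

2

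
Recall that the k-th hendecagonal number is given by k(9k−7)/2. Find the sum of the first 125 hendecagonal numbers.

Σ i(9i−7)/2 = (9Σi² − 7Σi) / 2 over i = 1..125.
Σi = 7875 and Σi² = 658875.
(9·658875 − 7·7875) / 2 = 5874750/2 = 2937375.

2937375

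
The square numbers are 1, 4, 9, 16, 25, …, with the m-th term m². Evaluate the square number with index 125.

15625

125² = 15625.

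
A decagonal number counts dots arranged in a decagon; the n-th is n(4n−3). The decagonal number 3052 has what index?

28

Set n(4n−3) = 3052, giving 4n² − 3n − 3052 = 0.
The discriminant is 9 + 16·3052 = 48841, and √48841 = 221.
So n = (3 + 221) / 8 = 224/8 = 28.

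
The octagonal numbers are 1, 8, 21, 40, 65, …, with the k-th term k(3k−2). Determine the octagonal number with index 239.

239·(3·239 − 2) = 239·715 = 170885.

170885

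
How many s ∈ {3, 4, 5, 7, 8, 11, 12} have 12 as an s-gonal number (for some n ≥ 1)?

2

s = 3: P(3, 4) = 10 and P(3, 5) = 15; 12 is not s-gonal.
s = 4: P(4, 3) = 9 and P(4, 4) = 16; 12 is not s-gonal.
s = 5: P(5, 3) = 12. ✓
s = 7: P(7, 2) = 7 and P(7, 3) = 18; 12 is not s-gonal.
s = 8: P(8, 2) = 8 and P(8, 3) = 21; 12 is not s-gonal.
s = 11: P(11, 2) = 11 and P(11, 3) = 30; 12 is not s-gonal.
s = 12: P(12, 2) = 12. ✓
Hits: s ∈ {5, 12} → 2.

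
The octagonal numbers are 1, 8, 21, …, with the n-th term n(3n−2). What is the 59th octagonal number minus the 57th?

692

59·(3·59 − 2) = 10325 and 57·(3·57 − 2) = 9633.
Difference: 10325 − 9633 = 692.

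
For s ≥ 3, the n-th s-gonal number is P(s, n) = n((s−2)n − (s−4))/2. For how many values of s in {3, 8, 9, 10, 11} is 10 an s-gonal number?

2

s = 3: P(3, 4) = 10. ✓
s = 8: P(8, 2) = 8 and P(8, 3) = 21; 10 is not s-gonal.
s = 9: P(9, 2) = 9 and P(9, 3) = 24; 10 is not s-gonal.
s = 10: P(10, 2) = 10. ✓
s = 11: P(11, 1) = 1 and P(11, 2) = 11; 10 is not s-gonal.
Hits: s ∈ {3, 10} → 2.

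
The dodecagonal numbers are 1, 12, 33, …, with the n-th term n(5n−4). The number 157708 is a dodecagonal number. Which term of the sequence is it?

178

Set n(5n−4) = 157708, giving 5n² − 4n − 157708 = 0.
The discriminant is 16 + 20·157708 = 3154176, and √3154176 = 1776.
So n = (4 + 1776) / 10 = 1780/10 = 178.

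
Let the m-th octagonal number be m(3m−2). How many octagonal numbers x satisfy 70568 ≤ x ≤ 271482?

The n-th octagonal number is n(3n−2).
Smallest index with value ≥ 70568: n = 154 (giving 70840).
Largest index with value ≤ 271482: n = 301 (giving 271201).
Indices 154 through 301: 148 terms.

148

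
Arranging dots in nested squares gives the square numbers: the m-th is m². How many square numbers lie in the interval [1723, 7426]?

The n-th square number is n².
Smallest index with value ≥ 1723: n = 42 (giving 1764).
Largest index with value ≤ 7426: n = 86 (giving 7396).
Indices 42 through 86: 45 terms.

45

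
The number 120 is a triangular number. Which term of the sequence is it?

Set n(n+1)/2 = 120, giving n² + n − 240 = 0.
The discriminant is 1 + 8·120 = 961, and √961 = 31.
So n = (-1 + 31) / 2 = 30/2 = 15.

15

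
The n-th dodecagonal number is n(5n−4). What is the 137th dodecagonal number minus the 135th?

2712

137·(5·137 − 4) = 93297 and 135·(5·135 − 4) = 90585.
Difference: 93297 − 90585 = 2712.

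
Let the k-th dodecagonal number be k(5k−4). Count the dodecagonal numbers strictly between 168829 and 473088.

123

The n-th dodecagonal number is n(5n−4).
Smallest index with value > 168829: n = 185 (giving 170385).
Largest index with value < 473088: n = 307 (giving 470017).
Indices 185 through 307: 123 terms.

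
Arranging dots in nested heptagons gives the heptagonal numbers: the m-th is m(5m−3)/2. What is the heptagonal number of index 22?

22·(5·22 − 3)/2 = 22·107/2 = 1177.

1177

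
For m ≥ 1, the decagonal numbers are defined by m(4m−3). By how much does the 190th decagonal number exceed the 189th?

Consecutive decagonal numbers differ by 8n − 7: here 8·190 − 7 = 1513.

1513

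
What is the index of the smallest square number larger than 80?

9

Solve n² > 80 for integer n.
The largest n with value ≤ 80 is 8 (since 64 ≤ 80 < 81), so the first above is n = 9, value 81.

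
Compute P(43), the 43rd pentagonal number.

The 43rd pentagonal number is n(3n−1)/2 with n = 43.
43·(3·43 − 1)/2 = 43·128/2 = 43·64 = 2752.

2752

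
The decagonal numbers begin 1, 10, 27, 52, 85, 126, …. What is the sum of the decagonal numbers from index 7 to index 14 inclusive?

Σ i(4i−3) = 4Σi² − 3Σi over i = 7..14.
Σi = 105 − 21 = 84 and Σi² = 1015 − 91 = 924.
4·924 − 3·84 = 3444.

3444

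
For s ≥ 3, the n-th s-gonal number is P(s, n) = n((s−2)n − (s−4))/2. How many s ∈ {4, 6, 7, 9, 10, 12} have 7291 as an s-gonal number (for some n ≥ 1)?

1

s = 4: P(4, 85) = 7225 and P(4, 86) = 7396; 7291 is not s-gonal.
s = 6: P(6, 60) = 7140 and P(6, 61) = 7381; 7291 is not s-gonal.
s = 7: P(7, 54) = 7209 and P(7, 55) = 7480; 7291 is not s-gonal.
s = 9: P(9, 46) = 7291. ✓
s = 10: P(10, 43) = 7267 and P(10, 44) = 7612; 7291 is not s-gonal.
s = 12: P(12, 38) = 7068 and P(12, 39) = 7449; 7291 is not s-gonal.
Hits: s ∈ {9} → 1.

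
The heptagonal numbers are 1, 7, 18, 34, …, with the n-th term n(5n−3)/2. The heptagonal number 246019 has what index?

314

Set n(5n−3)/2 = 246019, giving 5n² − 3n − 492038 = 0.
The discriminant is 9 + 40·246019 = 9840769, and √9840769 = 3137.
So n = (3 + 3137) / 10 = 3140/10 = 314.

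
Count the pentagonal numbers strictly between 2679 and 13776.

The n-th pentagonal number is n(3n−1)/2.
Smallest index with value > 2679: n = 43 (giving 2752).
Largest index with value < 13776: n = 95 (giving 13490).
Indices 43 through 95: 53 terms.

53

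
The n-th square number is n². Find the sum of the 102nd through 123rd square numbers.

Σ_{i=102}^{123} i² = 627874 − 348551 = 279323.

279323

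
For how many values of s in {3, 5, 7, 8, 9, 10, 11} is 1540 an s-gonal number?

2

s = 3: P(3, 55) = 1540. ✓
s = 5: P(5, 32) = 1520 and P(5, 33) = 1617; 1540 is not s-gonal.
s = 7: P(7, 25) = 1525 and P(7, 26) = 1651; 1540 is not s-gonal.
s = 8: P(8, 22) = 1408 and P(8, 23) = 1541; 1540 is not s-gonal.
s = 9: P(9, 21) = 1491 and P(9, 22) = 1639; 1540 is not s-gonal.
s = 10: P(10, 20) = 1540. ✓
s = 11: P(11, 18) = 1395 and P(11, 19) = 1558; 1540 is not s-gonal.
Hits: s ∈ {3, 10} → 2.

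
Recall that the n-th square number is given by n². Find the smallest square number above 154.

Solve n² > 154 for integer n.
The largest n with value ≤ 154 is 12 (since 144 ≤ 154 < 169), so the first above is n = 13, value 169.

169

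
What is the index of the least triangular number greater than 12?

Solve n(n+1)/2 > 12 for integer n.
The largest n with value ≤ 12 is 4 (since 10 ≤ 12 < 15), so the first above is n = 5, value 15.

5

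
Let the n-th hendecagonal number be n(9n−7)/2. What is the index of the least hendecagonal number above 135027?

Solve n(9n−7)/2 > 135027 for integer n.
The largest n with value ≤ 135027 is 173 (since 134075 ≤ 135027 < 135633), so the first above is n = 174, value 135633.

174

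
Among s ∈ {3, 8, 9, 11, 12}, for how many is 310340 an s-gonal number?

1

s = 3: P(3, 787) = 310078 and P(3, 788) = 310866; 310340 is not s-gonal.
s = 8: P(8, 321) = 308481 and P(8, 322) = 310408; 310340 is not s-gonal.
s = 9: P(9, 298) = 310069 and P(9, 299) = 312156; 310340 is not s-gonal.
s = 11: P(11, 263) = 310340. ✓
s = 12: P(12, 249) = 309009 and P(12, 250) = 311500; 310340 is not s-gonal.
Hits: s ∈ {11} → 1.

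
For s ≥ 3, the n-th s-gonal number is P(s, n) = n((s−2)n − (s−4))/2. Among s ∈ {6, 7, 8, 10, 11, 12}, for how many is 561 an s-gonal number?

2

s = 6: P(6, 17) = 561. ✓
s = 7: P(7, 15) = 540 and P(7, 16) = 616; 561 is not s-gonal.
s = 8: P(8, 14) = 560 and P(8, 15) = 645; 561 is not s-gonal.
s = 10: P(10, 12) = 540 and P(10, 13) = 637; 561 is not s-gonal.
s = 11: P(11, 11) = 506 and P(11, 12) = 606; 561 is not s-gonal.
s = 12: P(12, 11) = 561. ✓
Hits: s ∈ {6, 12} → 2.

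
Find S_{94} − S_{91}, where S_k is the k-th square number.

555

94² = 8836 and 91² = 8281.
Difference: 8836 − 8281 = 555.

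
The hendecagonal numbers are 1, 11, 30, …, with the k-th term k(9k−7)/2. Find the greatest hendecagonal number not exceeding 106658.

Solve n(9n−7)/2 ≤ 106658 for integer n.
n = 154 gives 106183 ≤ 106658, while n = 155 gives 107570 > 106658; so the answer is 106183.

106183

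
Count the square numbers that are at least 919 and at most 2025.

The n-th square number is n².
Smallest index with value ≥ 919: n = 31 (giving 961).
Largest index with value ≤ 2025: n = 45 (giving 2025).
Indices 31 through 45: 15 terms.

15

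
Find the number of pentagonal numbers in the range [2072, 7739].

The n-th pentagonal number is n(3n−1)/2.
Smallest index with value ≥ 2072: n = 38 (giving 2147).
Largest index with value ≤ 7739: n = 71 (giving 7526).
Indices 38 through 71: 34 terms.

34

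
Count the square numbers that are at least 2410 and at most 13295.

The n-th square number is n².
Smallest index with value ≥ 2410: n = 50 (giving 2500).
Largest index with value ≤ 13295: n = 115 (giving 13225).
Indices 50 through 115: 66 terms.

66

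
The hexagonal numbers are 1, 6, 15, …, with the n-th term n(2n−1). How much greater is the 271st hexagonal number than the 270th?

1081

Consecutive hexagonal numbers differ by 4n − 3: here 4·271 − 3 = 1081.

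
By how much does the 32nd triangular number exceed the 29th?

32·33/2 = 528 and 29·30/2 = 435.
Difference: 528 − 435 = 93.

93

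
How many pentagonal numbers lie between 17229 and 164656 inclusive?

224

The n-th pentagonal number is n(3n−1)/2.
Smallest index with value ≥ 17229: n = 108 (giving 17442).
Largest index with value ≤ 164656: n = 331 (giving 164176).
Indices 108 through 331: 224 terms.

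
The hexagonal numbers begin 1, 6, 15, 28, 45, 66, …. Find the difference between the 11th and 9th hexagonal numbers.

11·(2·11 − 1) = 231 and 9·(2·9 − 1) = 153.
Difference: 231 − 153 = 78.

78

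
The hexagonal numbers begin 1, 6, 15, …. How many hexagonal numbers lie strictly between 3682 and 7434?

The n-th hexagonal number is n(2n−1).
Smallest index with value > 3682: n = 44 (giving 3828).
Largest index with value < 7434: n = 61 (giving 7381).
Indices 44 through 61: 18 terms.

18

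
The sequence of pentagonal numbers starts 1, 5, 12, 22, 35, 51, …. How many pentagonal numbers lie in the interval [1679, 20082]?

The n-th pentagonal number is n(3n−1)/2.
Smallest index with value ≥ 1679: n = 34 (giving 1717).
Largest index with value ≤ 20082: n = 115 (giving 19780).
Indices 34 through 115: 82 terms.

82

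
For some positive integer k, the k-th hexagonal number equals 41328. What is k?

144

Set n(2n−1) = 41328, giving 2n² − n − 41328 = 0.
The discriminant is 1 + 8·41328 = 330625, and √330625 = 575.
So n = (1 + 575) / 4 = 576/4 = 144.
Check: 144·(2·144 − 1) = 41328. ✓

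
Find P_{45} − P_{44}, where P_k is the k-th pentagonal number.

Consecutive pentagonal numbers differ by 3n − 2: here 3·45 − 2 = 133.

133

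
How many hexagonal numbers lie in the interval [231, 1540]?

The n-th hexagonal number is n(2n−1).
Smallest index with value ≥ 231: n = 11 (giving 231).
Largest index with value ≤ 1540: n = 28 (giving 1540).
Indices 11 through 28: 18 terms.

18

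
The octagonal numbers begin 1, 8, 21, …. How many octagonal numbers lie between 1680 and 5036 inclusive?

18

The n-th octagonal number is n(3n−2).
Smallest index with value ≥ 1680: n = 24 (giving 1680).
Largest index with value ≤ 5036: n = 41 (giving 4961).
Indices 24 through 41: 18 terms.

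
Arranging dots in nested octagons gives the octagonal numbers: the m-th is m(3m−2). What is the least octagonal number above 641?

Solve n(3n−2) > 641 for integer n.
The largest n with value ≤ 641 is 14 (since 560 ≤ 641 < 645), so the first above is n = 15, value 645.

645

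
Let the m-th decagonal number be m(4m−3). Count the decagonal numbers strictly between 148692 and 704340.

226

The n-th decagonal number is n(4n−3).
Smallest index with value > 148692: n = 194 (giving 149962).
Largest index with value < 704340: n = 419 (giving 700987).
Indices 194 through 419: 226 terms.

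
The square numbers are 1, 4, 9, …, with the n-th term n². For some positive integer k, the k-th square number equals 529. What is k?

23

We need n² = 529, so n = √529 = 23.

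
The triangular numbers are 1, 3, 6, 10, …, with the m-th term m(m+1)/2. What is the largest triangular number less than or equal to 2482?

2415

Solve n(n+1)/2 ≤ 2482 for integer n.
n = 69 gives 2415 ≤ 2482, while n = 70 gives 2485 > 2482; so the answer is 2415.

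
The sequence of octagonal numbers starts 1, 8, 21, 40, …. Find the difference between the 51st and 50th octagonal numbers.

301

Consecutive octagonal numbers differ by 6n − 5: here 6·51 − 5 = 301.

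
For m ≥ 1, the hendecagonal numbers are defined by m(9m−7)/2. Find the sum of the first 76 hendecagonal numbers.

661276

Σ i(9i−7)/2 = (9Σi² − 7Σi) / 2 over i = 1..76.
Σi = 2926 and Σi² = 149226.
(9·149226 − 7·2926) / 2 = 1322552/2 = 661276.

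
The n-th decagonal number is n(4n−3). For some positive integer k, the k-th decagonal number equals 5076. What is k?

36

Set n(4n−3) = 5076, giving 4n² − 3n − 5076 = 0.
The discriminant is 9 + 16·5076 = 81225, and √81225 = 285.
So n = (3 + 285) / 8 = 288/8 = 36.
Check: 36·(4·36 − 3) = 5076. ✓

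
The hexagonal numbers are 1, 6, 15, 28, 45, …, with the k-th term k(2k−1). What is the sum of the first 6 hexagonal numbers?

161

Σ i(2i−1) = 2Σi² − Σi over i = 1..6.
Σi = 21 and Σi² = 91.
2·91 − 1·21 = 161.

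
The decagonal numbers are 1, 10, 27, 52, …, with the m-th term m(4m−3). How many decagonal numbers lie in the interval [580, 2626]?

The n-th decagonal number is n(4n−3).
Smallest index with value ≥ 580: n = 13 (giving 637).
Largest index with value ≤ 2626: n = 26 (giving 2626).
Indices 13 through 26: 14 terms.

14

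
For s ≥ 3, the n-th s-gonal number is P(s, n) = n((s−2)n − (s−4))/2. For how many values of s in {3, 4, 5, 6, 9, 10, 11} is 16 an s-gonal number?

s = 3: P(3, 5) = 15 and P(3, 6) = 21; 16 is not s-gonal.
s = 4: P(4, 4) = 16. ✓
s = 5: P(5, 3) = 12 and P(5, 4) = 22; 16 is not s-gonal.
s = 6: P(6, 3) = 15 and P(6, 4) = 28; 16 is not s-gonal.
s = 9: P(9, 2) = 9 and P(9, 3) = 24; 16 is not s-gonal.
s = 10: P(10, 2) = 10 and P(10, 3) = 27; 16 is not s-gonal.
s = 11: P(11, 2) = 11 and P(11, 3) = 30; 16 is not s-gonal.
Hits: s ∈ {4} → 1.

1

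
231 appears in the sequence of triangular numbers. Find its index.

Set n(n+1)/2 = 231, giving n² + n − 462 = 0.
The discriminant is 1 + 8·231 = 1849, and √1849 = 43.
So n = (-1 + 43) / 2 = 42/2 = 21.

21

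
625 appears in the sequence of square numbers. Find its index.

We need n² = 625, so n = √625 = 25.

25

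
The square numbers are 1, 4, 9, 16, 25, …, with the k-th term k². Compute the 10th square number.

10² = 100.

100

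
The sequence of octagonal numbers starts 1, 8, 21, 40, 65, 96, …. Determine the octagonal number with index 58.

9976

The 58th octagonal number is n(3n−2) with n = 58.
58·(3·58 − 2) = 58·172 = 9976.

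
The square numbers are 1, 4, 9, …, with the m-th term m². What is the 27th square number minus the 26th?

n² − (n−1)² = 2n − 1, so 27² − 26² = 2·27 − 1 = 53.

53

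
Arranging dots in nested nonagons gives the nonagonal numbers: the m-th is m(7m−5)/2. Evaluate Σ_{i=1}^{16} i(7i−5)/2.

Σ i(7i−5)/2 = (7Σi² − 5Σi) / 2 over i = 1..16.
Σi = 136 and Σi² = 1496.
(7·1496 − 5·136) / 2 = 9792/2 = 4896.

4896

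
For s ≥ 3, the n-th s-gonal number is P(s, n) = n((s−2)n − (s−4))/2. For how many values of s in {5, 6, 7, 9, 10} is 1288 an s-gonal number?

s = 5: P(5, 29) = 1247 and P(5, 30) = 1335; 1288 is not s-gonal.
s = 6: P(6, 25) = 1225 and P(6, 26) = 1326; 1288 is not s-gonal.
s = 7: P(7, 23) = 1288. ✓
s = 9: P(9, 19) = 1216 and P(9, 20) = 1350; 1288 is not s-gonal.
s = 10: P(10, 18) = 1242 and P(10, 19) = 1387; 1288 is not s-gonal.
Hits: s ∈ {7} → 1.

1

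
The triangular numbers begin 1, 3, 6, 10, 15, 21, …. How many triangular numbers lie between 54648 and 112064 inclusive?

The n-th triangular number is n(n+1)/2.
Smallest index with value ≥ 54648: n = 331 (giving 54946).
Largest index with value ≤ 112064: n = 472 (giving 111628).
Indices 331 through 472: 142 terms.

142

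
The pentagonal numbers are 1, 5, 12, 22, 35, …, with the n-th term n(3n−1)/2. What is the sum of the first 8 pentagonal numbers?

Σ i(3i−1)/2 = (3Σi² − Σi) / 2 over i = 1..8.
Σi = 36 and Σi² = 204.
(3·204 − 1·36) / 2 = 576/2 = 288.

288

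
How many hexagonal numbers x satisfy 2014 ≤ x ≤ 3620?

11

The n-th hexagonal number is n(2n−1).
Smallest index with value ≥ 2014: n = 32 (giving 2016).
Largest index with value ≤ 3620: n = 42 (giving 3486).
Indices 32 through 42: 11 terms.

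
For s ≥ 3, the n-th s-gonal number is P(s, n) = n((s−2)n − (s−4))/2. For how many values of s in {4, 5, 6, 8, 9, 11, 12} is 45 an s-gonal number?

s = 4: P(4, 6) = 36 and P(4, 7) = 49; 45 is not s-gonal.
s = 5: P(5, 5) = 35 and P(5, 6) = 51; 45 is not s-gonal.
s = 6: P(6, 5) = 45. ✓
s = 8: P(8, 4) = 40 and P(8, 5) = 65; 45 is not s-gonal.
s = 9: P(9, 3) = 24 and P(9, 4) = 46; 45 is not s-gonal.
s = 11: P(11, 3) = 30 and P(11, 4) = 58; 45 is not s-gonal.
s = 12: P(12, 3) = 33 and P(12, 4) = 64; 45 is not s-gonal.
Hits: s ∈ {6} → 1.

1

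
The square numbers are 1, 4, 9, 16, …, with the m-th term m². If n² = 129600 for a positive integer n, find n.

We need n² = 129600, so n = √129600 = 360.

360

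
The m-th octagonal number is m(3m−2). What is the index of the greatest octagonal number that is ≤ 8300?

52

Solve n(3n−2) ≤ 8300 for integer n.
n = 52 gives 8008 ≤ 8300, while n = 53 gives 8321 > 8300; so the answer is index 52.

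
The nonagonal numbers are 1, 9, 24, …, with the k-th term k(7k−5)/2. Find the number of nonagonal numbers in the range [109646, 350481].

The n-th nonagonal number is n(7n−5)/2.
Smallest index with value ≥ 109646: n = 178 (giving 110449).
Largest index with value ≤ 350481: n = 316 (giving 348706).
Indices 178 through 316: 139 terms.

139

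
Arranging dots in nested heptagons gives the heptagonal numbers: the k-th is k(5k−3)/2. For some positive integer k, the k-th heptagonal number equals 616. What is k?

16

Set n(5n−3)/2 = 616, giving 5n² − 3n − 1232 = 0.
So n = (3 + 157) / 10 = 160/10 = 16.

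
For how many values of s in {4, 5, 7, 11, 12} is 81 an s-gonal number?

2

s = 4: P(4, 9) = 81. ✓
s = 5: P(5, 7) = 70 and P(5, 8) = 92; 81 is not s-gonal.
s = 7: P(7, 6) = 81. ✓
s = 11: P(11, 4) = 58 and P(11, 5) = 95; 81 is not s-gonal.
s = 12: P(12, 4) = 64 and P(12, 5) = 105; 81 is not s-gonal.
Hits: s ∈ {4, 7} → 2.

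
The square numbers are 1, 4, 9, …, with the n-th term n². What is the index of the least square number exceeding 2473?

Solve n² > 2473 for integer n.
The largest n with value ≤ 2473 is 49 (since 2401 ≤ 2473 < 2500), so the first above is n = 50, value 2500.

50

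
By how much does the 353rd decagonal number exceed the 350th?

353·(4·353 − 3) = 497377 and 350·(4·350 − 3) = 488950.
Difference: 497377 − 488950 = 8427.

8427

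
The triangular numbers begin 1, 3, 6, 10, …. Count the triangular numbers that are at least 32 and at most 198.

12

The n-th triangular number is n(n+1)/2.
Smallest index with value ≥ 32: n = 8 (giving 36).
Largest index with value ≤ 198: n = 19 (giving 190).
Indices 8 through 19: 12 terms.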